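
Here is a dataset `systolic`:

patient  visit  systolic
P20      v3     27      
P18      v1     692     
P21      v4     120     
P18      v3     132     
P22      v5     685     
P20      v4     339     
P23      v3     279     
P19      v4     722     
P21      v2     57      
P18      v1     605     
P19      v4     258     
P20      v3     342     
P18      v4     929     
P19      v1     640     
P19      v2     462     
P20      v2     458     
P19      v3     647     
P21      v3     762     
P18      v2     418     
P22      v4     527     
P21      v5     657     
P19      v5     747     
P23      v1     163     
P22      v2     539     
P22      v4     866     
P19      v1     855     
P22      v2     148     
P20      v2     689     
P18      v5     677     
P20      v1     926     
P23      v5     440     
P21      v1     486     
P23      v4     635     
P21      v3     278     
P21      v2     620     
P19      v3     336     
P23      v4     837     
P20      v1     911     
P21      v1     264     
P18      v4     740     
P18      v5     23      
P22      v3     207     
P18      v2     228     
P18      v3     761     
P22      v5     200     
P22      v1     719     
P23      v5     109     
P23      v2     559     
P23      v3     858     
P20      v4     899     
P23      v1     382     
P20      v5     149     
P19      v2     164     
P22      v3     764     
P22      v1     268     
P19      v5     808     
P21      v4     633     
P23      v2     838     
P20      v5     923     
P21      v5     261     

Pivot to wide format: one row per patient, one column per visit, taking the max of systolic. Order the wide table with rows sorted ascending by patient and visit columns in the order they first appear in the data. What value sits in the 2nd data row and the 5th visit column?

With rows sorted ascending by patient, row 2 is patient=P19. visit columns in first-appearance order: v3, v1, v4, v5, v2; column 5 is v2.
Long rows with patient=P19, visit=v2: max(462, 164) = 462.

462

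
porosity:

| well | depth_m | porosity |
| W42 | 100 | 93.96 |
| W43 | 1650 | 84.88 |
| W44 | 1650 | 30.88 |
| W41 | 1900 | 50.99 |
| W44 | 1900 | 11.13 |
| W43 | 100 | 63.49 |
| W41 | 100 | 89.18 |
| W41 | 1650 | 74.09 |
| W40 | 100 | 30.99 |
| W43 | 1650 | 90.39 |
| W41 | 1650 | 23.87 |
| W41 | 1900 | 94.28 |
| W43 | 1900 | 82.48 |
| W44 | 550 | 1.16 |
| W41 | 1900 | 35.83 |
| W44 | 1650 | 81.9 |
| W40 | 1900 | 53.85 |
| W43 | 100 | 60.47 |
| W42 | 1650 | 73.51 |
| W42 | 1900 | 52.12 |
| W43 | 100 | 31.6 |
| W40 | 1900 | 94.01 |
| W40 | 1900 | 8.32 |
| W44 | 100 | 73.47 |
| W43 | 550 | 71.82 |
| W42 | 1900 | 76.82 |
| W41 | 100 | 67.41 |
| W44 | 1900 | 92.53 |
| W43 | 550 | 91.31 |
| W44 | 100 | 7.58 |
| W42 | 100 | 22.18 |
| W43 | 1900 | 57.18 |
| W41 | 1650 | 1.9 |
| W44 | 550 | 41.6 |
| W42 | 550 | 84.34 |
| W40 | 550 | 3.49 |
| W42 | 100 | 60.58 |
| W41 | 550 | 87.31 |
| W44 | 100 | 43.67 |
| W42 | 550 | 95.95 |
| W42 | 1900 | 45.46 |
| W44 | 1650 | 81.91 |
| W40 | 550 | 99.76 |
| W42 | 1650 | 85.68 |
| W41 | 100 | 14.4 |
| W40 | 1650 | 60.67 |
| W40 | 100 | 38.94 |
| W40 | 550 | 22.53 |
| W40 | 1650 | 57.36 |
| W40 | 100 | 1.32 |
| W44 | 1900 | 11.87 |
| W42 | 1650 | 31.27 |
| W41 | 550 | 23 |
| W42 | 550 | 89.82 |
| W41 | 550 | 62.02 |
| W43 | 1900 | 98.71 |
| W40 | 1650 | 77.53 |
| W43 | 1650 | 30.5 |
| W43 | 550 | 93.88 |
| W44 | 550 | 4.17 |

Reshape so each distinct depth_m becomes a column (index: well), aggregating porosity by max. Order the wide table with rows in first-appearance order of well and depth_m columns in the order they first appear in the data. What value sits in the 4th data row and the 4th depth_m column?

With rows in first-appearance order of well, row 4 is well=W41. depth_m columns in first-appearance order: 100, 1650, 1900, 550; column 4 is 550.
Long rows with well=W41, depth_m=550: max(87.31, 23, 62.02) = 87.31.

87.31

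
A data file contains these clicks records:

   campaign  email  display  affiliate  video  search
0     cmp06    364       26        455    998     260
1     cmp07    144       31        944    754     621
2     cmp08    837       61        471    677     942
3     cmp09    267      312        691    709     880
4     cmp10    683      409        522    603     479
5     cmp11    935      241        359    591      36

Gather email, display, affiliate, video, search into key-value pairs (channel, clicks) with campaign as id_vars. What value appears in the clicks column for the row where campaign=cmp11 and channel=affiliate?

Unpivoting turns each (campaign, wide-column) pair into one long row.
The wide cell at row cmp11, column affiliate holds 359, so the long row (cmp11, affiliate) has clicks=359.

359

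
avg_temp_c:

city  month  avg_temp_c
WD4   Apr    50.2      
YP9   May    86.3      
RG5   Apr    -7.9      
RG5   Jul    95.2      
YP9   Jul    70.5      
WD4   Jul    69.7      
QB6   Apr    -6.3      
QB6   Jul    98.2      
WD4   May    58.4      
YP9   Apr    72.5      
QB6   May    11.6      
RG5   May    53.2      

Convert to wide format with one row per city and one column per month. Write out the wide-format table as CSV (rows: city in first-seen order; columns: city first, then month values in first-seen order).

city,Apr,May,Jul
WD4,50.2,58.4,69.7
YP9,72.5,86.3,70.5
RG5,-7.9,53.2,95.2
QB6,-6.3,11.6,98.2

Columns: city plus the 3 distinct month values (Apr, May, Jul).
For example, row WD4 column Apr takes avg_temp_c=50.2 from the long row (WD4, Apr).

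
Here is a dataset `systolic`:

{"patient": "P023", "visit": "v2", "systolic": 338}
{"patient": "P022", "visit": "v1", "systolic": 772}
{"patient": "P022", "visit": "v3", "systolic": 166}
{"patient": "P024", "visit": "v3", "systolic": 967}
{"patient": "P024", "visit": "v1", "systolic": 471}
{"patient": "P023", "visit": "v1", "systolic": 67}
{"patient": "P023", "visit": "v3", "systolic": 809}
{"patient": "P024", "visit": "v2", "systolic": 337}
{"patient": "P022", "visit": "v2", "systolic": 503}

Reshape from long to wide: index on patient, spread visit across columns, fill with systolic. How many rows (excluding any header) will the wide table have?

3 distinct patient values → 3 rows.

3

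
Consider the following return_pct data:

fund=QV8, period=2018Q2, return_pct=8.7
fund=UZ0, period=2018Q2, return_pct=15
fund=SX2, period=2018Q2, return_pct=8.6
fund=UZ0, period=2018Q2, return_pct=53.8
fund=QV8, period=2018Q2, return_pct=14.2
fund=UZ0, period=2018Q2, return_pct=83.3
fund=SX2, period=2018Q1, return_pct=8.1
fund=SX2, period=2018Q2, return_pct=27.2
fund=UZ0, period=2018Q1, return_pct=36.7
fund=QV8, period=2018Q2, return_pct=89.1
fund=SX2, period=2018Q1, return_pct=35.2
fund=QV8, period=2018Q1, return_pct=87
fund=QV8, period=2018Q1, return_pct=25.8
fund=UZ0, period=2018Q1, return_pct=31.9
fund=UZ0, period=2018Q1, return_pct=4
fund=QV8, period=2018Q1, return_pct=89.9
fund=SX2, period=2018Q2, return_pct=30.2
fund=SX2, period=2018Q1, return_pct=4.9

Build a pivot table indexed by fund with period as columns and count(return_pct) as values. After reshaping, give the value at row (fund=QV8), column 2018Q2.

3

Rows with fund=QV8 and period=2018Q2: return_pct values are 8.7, 14.2, 89.1.
3 rows match — count = 3.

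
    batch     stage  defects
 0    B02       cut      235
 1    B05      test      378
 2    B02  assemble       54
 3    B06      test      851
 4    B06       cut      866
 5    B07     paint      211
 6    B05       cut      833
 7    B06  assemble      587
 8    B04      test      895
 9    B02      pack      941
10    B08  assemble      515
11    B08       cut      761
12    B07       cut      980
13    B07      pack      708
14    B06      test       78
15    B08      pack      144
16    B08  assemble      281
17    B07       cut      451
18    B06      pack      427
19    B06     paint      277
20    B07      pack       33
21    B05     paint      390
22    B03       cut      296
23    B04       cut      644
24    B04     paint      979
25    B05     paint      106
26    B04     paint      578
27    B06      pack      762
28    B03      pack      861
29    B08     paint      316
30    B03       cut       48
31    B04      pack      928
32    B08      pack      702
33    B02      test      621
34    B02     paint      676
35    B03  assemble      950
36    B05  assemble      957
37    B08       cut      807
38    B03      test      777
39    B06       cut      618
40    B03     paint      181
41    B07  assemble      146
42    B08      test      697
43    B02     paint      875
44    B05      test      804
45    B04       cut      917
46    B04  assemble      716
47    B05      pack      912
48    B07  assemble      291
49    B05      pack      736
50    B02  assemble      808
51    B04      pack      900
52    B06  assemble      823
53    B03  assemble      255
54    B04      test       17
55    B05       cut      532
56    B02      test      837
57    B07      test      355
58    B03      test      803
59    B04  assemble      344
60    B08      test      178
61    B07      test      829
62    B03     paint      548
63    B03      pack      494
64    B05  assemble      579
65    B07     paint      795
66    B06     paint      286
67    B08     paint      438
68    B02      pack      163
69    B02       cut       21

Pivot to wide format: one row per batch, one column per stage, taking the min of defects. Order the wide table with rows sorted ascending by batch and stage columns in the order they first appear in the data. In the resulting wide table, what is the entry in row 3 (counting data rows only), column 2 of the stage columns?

With rows sorted ascending by batch, row 3 is batch=B04. stage columns in first-appearance order: cut, test, assemble, paint, pack; column 2 is test.
Long rows with batch=B04, stage=test: min(895, 17) = 17.

17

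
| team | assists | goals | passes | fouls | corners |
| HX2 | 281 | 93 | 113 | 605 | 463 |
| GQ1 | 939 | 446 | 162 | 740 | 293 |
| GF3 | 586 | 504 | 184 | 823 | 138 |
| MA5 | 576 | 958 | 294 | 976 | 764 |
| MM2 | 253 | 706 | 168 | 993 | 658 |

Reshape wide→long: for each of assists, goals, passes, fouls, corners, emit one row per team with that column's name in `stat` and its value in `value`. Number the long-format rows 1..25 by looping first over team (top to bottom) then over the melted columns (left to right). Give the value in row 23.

25 rows total (5 × 5). Row 23: index ⌊(23-1)/5⌋ = 4 into team → MM2; (23-1) mod 5 = 2 into the melted columns → passes.
So row 23 is (MM2, passes, 168); value = 168.

168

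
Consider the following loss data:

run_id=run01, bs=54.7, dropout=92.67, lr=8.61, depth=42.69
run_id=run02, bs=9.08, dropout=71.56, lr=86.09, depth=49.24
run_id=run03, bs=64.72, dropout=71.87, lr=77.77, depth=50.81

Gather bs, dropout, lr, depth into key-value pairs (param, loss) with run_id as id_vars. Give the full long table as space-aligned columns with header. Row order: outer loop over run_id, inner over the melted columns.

Each (run_id, column) pair becomes one row: 3 × 4 = 12 rows.
For example, (run01, bs) → loss=54.7.

run_id  param    loss 
run01   bs       54.7 
run01   dropout  92.67
run01   lr       8.61 
run01   depth    42.69
run02   bs       9.08 
run02   dropout  71.56
run02   lr       86.09
run02   depth    49.24
run03   bs       64.72
run03   dropout  71.87
run03   lr       77.77
run03   depth    50.81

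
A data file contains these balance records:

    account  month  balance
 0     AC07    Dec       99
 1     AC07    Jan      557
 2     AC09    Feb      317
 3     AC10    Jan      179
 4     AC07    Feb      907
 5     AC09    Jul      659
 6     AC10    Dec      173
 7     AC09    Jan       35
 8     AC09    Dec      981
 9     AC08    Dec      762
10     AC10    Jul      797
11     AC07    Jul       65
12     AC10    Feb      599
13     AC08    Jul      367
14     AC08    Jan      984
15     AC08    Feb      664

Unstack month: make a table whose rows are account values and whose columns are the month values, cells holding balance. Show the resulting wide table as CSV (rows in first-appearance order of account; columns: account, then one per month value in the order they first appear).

account,Dec,Jan,Feb,Jul
AC07,99,557,907,65
AC09,981,35,317,659
AC10,173,179,599,797
AC08,762,984,664,367

Columns: account plus the 4 distinct month values (Dec, Jan, Feb, Jul).
For example, row AC07 column Dec takes balance=99 from the long row (AC07, Dec).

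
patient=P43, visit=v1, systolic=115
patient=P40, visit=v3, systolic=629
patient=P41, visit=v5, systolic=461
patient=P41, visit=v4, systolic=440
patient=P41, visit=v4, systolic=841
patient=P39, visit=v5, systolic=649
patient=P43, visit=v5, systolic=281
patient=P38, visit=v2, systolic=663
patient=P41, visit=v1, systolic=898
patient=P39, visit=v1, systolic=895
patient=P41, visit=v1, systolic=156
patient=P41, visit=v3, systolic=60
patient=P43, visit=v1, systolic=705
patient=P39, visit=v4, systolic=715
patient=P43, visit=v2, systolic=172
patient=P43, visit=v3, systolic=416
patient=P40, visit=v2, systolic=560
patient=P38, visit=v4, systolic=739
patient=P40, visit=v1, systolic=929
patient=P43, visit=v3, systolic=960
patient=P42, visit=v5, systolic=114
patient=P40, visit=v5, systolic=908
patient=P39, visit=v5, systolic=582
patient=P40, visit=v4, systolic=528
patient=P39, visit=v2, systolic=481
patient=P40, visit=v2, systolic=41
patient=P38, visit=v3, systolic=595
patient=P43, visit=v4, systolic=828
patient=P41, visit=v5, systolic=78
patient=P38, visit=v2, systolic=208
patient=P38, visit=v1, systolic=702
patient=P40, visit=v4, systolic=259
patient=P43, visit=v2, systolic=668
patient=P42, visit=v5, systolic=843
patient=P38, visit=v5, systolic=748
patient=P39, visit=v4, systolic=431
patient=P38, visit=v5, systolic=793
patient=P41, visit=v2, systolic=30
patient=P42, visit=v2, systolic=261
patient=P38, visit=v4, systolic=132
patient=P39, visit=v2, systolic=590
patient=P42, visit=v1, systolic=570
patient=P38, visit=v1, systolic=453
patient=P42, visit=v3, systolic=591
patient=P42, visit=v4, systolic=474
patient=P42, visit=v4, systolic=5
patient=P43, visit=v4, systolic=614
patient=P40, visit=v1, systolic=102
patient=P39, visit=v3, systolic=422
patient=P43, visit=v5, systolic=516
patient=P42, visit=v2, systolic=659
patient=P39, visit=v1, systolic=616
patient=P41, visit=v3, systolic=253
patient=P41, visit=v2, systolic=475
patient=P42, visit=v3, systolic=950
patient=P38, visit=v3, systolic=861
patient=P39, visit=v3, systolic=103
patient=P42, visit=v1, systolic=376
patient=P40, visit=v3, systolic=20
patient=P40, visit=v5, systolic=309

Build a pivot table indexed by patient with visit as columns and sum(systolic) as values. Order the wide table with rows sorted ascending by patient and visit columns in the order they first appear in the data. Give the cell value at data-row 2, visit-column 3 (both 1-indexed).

With rows sorted ascending by patient, row 2 is patient=P39. visit columns in first-appearance order: v1, v3, v5, v4, v2; column 3 is v5.
Long rows with patient=P39, visit=v5: 649 + 582 = 1231.

1231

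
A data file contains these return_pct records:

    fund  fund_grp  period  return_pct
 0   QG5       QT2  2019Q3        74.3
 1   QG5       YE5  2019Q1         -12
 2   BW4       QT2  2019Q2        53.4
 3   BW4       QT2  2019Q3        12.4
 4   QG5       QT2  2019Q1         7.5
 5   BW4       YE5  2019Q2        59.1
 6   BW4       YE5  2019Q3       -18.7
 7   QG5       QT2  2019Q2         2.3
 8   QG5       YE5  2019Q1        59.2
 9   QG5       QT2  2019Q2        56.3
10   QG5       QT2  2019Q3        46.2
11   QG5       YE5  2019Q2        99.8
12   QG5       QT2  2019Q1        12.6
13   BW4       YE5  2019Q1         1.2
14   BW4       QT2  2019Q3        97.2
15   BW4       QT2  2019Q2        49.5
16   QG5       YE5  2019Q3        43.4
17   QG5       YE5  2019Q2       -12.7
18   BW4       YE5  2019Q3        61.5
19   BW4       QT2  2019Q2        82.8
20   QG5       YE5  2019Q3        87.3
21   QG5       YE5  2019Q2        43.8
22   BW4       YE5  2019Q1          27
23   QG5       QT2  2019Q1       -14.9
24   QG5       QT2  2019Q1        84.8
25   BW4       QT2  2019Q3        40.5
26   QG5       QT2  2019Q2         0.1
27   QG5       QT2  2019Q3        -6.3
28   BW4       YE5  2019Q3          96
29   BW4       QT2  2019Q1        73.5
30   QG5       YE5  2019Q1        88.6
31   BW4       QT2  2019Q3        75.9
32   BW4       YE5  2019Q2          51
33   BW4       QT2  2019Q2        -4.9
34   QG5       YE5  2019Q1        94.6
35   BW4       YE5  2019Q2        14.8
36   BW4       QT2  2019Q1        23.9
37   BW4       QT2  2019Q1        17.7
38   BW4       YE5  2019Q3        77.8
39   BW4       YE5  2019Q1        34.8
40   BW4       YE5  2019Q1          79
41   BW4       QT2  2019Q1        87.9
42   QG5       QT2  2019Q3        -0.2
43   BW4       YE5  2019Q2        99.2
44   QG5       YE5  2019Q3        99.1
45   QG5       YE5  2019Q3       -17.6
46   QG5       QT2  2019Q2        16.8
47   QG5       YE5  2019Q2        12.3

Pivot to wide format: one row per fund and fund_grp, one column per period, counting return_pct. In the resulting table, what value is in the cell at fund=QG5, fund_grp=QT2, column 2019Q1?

4

Rows with fund=QG5, fund_grp=QT2 and period=2019Q1: return_pct values are 7.5, 12.6, -14.9, 84.8.
4 rows match — count = 4.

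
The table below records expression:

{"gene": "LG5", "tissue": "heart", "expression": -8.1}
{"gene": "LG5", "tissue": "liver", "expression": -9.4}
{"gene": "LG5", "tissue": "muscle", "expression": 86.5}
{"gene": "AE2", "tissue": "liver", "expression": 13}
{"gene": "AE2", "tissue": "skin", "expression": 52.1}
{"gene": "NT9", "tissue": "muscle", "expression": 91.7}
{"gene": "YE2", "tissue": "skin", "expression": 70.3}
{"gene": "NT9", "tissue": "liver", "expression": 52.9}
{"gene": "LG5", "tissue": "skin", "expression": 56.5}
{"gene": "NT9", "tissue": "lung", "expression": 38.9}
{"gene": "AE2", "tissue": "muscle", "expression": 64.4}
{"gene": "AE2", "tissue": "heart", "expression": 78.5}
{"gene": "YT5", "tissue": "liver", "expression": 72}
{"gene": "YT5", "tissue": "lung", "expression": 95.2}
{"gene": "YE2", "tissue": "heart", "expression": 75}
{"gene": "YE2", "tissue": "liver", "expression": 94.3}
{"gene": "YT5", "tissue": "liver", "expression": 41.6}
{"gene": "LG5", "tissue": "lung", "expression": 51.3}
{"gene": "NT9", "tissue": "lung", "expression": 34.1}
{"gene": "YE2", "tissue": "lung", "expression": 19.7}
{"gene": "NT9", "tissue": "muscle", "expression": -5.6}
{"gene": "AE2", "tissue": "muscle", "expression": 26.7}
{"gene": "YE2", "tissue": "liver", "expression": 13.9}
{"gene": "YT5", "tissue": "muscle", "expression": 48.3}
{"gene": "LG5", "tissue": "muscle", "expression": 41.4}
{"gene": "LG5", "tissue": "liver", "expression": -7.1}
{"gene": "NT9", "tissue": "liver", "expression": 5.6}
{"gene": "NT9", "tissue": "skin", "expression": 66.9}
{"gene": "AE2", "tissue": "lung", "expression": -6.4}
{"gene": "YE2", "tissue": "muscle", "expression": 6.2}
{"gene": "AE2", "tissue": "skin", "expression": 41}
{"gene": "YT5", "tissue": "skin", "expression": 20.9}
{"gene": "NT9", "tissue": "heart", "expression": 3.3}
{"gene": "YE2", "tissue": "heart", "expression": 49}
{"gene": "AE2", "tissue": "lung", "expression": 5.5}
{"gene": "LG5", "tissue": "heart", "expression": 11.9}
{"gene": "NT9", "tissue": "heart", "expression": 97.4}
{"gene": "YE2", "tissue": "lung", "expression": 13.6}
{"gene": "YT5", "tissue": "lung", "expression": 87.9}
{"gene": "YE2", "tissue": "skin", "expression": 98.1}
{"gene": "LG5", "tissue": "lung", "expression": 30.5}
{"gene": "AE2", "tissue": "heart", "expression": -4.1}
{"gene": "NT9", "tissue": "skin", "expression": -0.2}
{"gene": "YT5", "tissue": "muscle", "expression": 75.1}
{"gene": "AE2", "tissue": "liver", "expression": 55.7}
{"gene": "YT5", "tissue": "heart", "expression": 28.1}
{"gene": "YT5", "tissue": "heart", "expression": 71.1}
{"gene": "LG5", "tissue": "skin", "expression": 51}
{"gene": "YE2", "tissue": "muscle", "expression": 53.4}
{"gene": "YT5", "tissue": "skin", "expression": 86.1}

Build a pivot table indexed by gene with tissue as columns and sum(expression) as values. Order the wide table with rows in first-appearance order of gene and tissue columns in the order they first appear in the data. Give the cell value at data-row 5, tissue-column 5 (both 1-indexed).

183.1

With rows in first-appearance order of gene, row 5 is gene=YT5. tissue columns in first-appearance order: heart, liver, muscle, skin, lung; column 5 is lung.
Long rows with gene=YT5, tissue=lung: 95.2 + 87.9 = 183.1.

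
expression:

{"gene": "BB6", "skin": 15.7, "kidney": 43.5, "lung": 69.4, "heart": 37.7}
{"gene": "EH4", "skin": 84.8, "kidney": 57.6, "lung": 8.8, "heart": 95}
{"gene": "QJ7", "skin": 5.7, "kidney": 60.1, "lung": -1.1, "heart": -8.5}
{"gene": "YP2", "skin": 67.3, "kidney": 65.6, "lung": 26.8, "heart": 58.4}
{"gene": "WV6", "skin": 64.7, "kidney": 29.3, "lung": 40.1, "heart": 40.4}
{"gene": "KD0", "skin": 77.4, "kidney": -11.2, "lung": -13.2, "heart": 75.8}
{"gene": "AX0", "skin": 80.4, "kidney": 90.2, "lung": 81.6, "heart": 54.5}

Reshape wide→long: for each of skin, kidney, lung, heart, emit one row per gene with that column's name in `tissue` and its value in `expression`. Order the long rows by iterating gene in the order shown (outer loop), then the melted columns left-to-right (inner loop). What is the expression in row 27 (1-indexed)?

28 rows total (7 × 4). Row 27: index ⌊(27-1)/4⌋ = 6 into gene → AX0; (27-1) mod 4 = 2 into the melted columns → lung.
So row 27 is (AX0, lung, 81.6); expression = 81.6.

81.6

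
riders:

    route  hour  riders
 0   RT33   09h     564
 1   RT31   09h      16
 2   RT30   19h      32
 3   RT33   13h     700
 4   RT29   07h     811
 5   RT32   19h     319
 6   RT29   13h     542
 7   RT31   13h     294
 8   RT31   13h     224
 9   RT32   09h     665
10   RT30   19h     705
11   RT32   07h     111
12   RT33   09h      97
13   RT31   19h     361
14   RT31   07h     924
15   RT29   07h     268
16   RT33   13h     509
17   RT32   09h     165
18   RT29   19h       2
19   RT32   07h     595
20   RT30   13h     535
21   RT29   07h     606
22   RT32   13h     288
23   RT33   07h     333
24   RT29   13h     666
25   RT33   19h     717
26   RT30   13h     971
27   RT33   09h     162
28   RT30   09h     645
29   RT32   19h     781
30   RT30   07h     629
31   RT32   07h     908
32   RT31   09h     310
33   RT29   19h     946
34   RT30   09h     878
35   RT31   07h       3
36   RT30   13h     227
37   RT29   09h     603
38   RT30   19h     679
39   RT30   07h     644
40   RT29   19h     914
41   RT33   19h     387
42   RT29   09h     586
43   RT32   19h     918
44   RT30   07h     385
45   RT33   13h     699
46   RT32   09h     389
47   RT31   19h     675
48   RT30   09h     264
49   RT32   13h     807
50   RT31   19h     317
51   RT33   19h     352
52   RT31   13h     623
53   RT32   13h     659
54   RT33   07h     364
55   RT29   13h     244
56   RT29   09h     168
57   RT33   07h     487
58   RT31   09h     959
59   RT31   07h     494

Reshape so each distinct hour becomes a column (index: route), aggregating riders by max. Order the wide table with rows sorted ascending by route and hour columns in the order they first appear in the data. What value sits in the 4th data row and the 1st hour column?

665

With rows sorted ascending by route, row 4 is route=RT32. hour columns in first-appearance order: 09h, 19h, 13h, 07h; column 1 is 09h.
Long rows with route=RT32, hour=09h: max(665, 165, 389) = 665.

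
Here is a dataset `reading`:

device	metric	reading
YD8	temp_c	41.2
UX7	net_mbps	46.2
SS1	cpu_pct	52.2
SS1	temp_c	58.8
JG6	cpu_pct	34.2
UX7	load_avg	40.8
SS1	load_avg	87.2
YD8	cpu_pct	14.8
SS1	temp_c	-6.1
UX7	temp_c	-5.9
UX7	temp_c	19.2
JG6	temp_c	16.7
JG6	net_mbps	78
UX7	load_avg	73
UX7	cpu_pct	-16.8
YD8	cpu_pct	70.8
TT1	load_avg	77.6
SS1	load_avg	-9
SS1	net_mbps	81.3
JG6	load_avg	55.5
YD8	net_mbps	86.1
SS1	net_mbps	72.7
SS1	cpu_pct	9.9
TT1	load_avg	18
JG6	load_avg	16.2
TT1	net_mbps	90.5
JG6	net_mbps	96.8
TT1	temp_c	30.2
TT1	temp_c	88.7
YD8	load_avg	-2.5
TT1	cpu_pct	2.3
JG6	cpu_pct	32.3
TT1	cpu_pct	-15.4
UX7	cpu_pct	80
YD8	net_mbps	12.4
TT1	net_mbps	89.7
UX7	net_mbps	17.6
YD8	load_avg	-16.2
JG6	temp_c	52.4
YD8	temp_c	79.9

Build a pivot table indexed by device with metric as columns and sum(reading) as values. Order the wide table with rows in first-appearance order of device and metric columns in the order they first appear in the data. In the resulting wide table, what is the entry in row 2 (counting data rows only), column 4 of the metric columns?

113.8

With rows in first-appearance order of device, row 2 is device=UX7. metric columns in first-appearance order: temp_c, net_mbps, cpu_pct, load_avg; column 4 is load_avg.
Long rows with device=UX7, metric=load_avg: 40.8 + 73 = 113.8.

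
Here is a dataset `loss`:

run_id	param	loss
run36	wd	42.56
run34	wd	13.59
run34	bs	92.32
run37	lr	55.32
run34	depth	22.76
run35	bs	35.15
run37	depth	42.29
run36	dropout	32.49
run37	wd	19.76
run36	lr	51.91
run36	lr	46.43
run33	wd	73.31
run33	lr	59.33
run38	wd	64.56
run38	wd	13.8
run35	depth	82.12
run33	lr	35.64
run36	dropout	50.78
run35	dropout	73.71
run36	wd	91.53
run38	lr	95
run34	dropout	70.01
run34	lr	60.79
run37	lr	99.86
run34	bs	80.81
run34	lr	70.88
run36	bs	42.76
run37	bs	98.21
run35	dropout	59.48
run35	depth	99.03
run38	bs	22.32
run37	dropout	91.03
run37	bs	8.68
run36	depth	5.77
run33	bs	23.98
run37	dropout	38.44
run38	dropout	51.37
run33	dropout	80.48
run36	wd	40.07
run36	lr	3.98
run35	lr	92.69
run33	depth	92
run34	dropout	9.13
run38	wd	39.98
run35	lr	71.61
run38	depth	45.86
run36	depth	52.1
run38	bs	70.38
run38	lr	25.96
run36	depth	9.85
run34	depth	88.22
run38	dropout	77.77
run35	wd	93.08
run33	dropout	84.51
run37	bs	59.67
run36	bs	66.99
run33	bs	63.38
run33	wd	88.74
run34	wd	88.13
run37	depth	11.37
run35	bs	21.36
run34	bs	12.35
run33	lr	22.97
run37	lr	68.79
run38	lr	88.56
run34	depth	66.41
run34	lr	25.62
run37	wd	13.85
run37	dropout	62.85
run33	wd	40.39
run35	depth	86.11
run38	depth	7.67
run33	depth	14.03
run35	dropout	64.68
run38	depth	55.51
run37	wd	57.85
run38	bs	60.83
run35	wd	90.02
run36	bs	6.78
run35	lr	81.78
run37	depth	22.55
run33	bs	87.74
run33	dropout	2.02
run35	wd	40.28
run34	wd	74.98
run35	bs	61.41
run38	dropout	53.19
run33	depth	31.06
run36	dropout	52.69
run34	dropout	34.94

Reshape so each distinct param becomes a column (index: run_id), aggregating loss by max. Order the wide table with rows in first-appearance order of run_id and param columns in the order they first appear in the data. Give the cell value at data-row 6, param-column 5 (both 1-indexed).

With rows in first-appearance order of run_id, row 6 is run_id=run38. param columns in first-appearance order: wd, bs, lr, depth, dropout; column 5 is dropout.
Long rows with run_id=run38, param=dropout: max(51.37, 77.77, 53.19) = 77.77.

77.77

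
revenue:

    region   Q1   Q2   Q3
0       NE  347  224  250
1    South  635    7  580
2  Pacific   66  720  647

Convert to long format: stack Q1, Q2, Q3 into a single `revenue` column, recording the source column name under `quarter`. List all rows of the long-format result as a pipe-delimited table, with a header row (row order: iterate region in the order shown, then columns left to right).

| region | quarter | revenue |
| NE | Q1 | 347 |
| NE | Q2 | 224 |
| NE | Q3 | 250 |
| South | Q1 | 635 |
| South | Q2 | 7 |
| South | Q3 | 580 |
| Pacific | Q1 | 66 |
| Pacific | Q2 | 720 |
| Pacific | Q3 | 647 |

Each (region, column) pair becomes one row: 3 × 3 = 9 rows.
For example, (NE, Q1) → revenue=347.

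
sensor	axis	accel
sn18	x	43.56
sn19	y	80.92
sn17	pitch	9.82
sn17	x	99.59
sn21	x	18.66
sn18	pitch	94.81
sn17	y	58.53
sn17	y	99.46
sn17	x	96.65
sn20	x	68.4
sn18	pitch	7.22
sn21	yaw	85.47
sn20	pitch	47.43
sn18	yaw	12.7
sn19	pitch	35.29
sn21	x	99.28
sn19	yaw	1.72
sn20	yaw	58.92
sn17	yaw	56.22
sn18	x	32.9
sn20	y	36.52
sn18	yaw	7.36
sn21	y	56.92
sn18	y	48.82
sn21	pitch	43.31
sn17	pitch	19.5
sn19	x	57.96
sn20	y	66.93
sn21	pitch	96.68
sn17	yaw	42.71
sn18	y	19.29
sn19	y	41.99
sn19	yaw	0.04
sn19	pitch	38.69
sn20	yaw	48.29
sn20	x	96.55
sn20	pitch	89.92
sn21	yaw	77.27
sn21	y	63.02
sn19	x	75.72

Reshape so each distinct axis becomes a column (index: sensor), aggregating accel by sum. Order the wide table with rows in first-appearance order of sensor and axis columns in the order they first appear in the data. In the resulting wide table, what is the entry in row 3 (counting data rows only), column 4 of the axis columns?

98.93

With rows in first-appearance order of sensor, row 3 is sensor=sn17. axis columns in first-appearance order: x, y, pitch, yaw; column 4 is yaw.
Long rows with sensor=sn17, axis=yaw: 56.22 + 42.71 = 98.93.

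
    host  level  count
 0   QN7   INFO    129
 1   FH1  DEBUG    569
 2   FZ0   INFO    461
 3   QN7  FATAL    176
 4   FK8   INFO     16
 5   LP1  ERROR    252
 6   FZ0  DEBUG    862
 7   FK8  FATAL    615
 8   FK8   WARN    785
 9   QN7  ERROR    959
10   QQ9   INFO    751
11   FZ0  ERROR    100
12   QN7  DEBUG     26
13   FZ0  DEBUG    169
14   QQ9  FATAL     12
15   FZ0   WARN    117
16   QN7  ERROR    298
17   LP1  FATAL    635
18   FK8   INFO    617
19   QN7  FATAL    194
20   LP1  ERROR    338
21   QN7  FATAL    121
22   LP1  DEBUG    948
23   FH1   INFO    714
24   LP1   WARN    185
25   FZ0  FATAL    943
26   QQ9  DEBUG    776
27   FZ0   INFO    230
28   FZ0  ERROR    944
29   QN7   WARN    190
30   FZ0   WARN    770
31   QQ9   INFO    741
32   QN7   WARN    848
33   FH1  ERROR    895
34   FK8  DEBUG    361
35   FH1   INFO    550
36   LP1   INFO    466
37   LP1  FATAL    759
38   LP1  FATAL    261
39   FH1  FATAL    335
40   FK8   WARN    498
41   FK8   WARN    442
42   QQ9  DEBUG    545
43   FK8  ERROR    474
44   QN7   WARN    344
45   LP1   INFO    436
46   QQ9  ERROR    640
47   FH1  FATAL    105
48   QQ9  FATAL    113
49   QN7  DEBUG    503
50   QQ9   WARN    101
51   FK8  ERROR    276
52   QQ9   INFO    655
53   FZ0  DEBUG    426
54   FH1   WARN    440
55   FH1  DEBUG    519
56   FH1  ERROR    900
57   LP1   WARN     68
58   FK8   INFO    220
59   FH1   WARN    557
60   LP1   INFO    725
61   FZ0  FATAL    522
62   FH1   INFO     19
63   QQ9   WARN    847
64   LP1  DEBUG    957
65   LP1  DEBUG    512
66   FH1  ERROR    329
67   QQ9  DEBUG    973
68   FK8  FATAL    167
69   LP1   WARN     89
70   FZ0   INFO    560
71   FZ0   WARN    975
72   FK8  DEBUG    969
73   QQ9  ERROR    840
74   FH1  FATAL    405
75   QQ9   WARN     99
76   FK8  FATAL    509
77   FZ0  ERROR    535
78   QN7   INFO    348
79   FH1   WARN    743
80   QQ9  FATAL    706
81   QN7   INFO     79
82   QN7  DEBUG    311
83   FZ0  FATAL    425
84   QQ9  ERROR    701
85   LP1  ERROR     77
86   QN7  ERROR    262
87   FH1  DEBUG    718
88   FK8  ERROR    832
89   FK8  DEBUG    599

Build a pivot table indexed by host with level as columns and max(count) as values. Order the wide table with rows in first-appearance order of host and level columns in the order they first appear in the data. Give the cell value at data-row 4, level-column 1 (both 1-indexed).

617

With rows in first-appearance order of host, row 4 is host=FK8. level columns in first-appearance order: INFO, DEBUG, FATAL, ERROR, WARN; column 1 is INFO.
Long rows with host=FK8, level=INFO: max(16, 617, 220) = 617.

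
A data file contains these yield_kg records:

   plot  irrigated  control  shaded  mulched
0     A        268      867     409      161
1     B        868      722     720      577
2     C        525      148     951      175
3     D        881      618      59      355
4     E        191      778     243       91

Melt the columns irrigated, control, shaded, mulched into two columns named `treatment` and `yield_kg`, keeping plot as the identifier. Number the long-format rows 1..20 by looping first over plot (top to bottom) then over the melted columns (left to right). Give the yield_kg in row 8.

20 rows total (5 × 4). Row 8: index ⌊(8-1)/4⌋ = 1 into plot → B; (8-1) mod 4 = 3 into the melted columns → mulched.
So row 8 is (B, mulched, 577); yield_kg = 577.

577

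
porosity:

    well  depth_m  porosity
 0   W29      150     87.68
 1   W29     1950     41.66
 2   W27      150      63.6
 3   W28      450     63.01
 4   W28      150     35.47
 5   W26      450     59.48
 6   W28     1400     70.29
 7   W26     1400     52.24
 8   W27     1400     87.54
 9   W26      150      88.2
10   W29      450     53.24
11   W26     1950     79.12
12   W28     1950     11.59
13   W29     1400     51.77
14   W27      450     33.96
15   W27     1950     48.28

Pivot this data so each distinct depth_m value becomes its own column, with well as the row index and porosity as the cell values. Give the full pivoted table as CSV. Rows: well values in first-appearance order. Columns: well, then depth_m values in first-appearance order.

Columns: well plus the 4 distinct depth_m values (150, 1950, 450, 1400).
For example, row W29 column 150 takes porosity=87.68 from the long row (W29, 150).

well,150,1950,450,1400
W29,87.68,41.66,53.24,51.77
W27,63.6,48.28,33.96,87.54
W28,35.47,11.59,63.01,70.29
W26,88.2,79.12,59.48,52.24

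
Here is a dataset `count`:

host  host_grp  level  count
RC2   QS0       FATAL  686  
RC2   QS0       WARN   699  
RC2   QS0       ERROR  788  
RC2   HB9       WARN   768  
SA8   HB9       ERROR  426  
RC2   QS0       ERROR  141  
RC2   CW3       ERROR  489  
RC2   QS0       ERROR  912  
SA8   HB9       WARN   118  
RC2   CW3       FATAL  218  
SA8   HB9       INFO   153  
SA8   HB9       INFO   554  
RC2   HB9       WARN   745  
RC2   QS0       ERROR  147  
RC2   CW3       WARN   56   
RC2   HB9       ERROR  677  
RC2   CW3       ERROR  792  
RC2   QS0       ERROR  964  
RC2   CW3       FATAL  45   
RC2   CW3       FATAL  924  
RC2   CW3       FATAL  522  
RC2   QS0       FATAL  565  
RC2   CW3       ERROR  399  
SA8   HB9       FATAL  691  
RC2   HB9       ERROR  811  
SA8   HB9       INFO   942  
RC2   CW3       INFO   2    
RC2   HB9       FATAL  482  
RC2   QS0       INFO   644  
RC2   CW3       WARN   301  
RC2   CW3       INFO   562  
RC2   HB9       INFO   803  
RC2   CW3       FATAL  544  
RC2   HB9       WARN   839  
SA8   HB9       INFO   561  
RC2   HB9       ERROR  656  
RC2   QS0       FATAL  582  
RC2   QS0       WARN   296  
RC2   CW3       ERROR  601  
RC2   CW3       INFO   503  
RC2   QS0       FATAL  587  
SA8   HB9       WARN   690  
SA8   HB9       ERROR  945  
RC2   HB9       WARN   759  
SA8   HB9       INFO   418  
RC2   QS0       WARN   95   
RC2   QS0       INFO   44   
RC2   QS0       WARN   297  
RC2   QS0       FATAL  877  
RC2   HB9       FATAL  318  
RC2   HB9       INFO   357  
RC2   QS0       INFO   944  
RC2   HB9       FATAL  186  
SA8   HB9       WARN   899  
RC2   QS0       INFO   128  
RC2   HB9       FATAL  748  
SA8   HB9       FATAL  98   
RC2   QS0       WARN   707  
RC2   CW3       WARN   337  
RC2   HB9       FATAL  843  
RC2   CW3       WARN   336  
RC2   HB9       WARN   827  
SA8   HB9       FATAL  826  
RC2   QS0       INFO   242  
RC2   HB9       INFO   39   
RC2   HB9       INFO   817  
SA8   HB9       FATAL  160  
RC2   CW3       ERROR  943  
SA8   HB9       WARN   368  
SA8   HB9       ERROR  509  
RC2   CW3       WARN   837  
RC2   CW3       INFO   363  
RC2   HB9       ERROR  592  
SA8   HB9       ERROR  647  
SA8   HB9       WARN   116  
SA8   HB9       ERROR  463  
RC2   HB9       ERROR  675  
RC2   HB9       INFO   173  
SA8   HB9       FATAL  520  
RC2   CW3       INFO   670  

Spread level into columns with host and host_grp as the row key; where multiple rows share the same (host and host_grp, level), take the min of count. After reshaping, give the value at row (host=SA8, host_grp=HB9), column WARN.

Rows with host=SA8, host_grp=HB9 and level=WARN: count values are 118, 690, 899, 368, 116.
min(118, 690, 899, 368, 116) = 116.

116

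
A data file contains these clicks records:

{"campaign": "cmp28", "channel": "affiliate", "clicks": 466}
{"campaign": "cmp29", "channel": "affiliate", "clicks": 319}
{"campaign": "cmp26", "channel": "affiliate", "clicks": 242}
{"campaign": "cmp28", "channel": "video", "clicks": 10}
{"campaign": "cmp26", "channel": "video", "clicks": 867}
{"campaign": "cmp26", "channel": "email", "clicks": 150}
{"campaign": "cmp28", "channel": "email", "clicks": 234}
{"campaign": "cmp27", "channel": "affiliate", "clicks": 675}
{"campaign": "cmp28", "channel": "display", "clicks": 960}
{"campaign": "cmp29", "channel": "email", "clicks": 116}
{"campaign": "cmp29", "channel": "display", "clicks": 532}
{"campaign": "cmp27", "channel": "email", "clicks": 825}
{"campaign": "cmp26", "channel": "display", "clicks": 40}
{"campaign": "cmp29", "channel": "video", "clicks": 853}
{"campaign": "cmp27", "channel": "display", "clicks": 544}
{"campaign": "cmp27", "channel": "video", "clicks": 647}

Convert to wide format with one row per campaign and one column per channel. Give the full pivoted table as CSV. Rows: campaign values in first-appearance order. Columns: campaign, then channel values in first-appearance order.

campaign,affiliate,video,email,display
cmp28,466,10,234,960
cmp29,319,853,116,532
cmp26,242,867,150,40
cmp27,675,647,825,544

Columns: campaign plus the 4 distinct channel values (affiliate, video, email, display).
For example, row cmp28 column affiliate takes clicks=466 from the long row (cmp28, affiliate).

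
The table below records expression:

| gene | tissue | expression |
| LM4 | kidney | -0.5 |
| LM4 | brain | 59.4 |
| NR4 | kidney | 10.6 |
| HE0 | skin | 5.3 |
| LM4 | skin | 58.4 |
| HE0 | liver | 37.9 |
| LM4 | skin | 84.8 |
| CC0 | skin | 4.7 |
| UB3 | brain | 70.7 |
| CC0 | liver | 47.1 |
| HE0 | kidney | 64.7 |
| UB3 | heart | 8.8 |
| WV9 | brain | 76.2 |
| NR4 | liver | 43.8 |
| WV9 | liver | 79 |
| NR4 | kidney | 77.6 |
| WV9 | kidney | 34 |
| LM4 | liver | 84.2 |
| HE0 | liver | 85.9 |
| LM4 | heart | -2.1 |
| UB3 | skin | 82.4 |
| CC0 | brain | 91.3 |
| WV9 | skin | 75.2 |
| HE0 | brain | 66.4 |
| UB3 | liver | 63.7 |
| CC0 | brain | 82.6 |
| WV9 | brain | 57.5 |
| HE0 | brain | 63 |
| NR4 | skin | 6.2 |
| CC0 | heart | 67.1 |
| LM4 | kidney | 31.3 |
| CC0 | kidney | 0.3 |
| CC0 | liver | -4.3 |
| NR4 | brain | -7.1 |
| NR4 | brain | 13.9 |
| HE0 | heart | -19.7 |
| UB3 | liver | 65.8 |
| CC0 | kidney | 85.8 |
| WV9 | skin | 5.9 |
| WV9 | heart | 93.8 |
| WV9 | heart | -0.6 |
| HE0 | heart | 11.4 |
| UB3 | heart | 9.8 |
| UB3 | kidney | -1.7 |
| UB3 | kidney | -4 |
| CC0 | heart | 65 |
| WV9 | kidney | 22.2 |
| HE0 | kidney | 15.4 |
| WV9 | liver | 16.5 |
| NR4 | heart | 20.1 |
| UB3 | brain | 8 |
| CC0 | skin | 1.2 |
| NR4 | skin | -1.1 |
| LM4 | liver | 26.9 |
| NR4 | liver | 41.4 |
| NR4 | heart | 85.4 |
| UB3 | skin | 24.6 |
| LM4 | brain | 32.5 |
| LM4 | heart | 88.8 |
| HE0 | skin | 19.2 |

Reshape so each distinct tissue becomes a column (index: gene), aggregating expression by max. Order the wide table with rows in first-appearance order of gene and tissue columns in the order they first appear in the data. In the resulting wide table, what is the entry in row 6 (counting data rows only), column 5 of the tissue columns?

With rows in first-appearance order of gene, row 6 is gene=WV9. tissue columns in first-appearance order: kidney, brain, skin, liver, heart; column 5 is heart.
Long rows with gene=WV9, tissue=heart: max(93.8, -0.6) = 93.8.

93.8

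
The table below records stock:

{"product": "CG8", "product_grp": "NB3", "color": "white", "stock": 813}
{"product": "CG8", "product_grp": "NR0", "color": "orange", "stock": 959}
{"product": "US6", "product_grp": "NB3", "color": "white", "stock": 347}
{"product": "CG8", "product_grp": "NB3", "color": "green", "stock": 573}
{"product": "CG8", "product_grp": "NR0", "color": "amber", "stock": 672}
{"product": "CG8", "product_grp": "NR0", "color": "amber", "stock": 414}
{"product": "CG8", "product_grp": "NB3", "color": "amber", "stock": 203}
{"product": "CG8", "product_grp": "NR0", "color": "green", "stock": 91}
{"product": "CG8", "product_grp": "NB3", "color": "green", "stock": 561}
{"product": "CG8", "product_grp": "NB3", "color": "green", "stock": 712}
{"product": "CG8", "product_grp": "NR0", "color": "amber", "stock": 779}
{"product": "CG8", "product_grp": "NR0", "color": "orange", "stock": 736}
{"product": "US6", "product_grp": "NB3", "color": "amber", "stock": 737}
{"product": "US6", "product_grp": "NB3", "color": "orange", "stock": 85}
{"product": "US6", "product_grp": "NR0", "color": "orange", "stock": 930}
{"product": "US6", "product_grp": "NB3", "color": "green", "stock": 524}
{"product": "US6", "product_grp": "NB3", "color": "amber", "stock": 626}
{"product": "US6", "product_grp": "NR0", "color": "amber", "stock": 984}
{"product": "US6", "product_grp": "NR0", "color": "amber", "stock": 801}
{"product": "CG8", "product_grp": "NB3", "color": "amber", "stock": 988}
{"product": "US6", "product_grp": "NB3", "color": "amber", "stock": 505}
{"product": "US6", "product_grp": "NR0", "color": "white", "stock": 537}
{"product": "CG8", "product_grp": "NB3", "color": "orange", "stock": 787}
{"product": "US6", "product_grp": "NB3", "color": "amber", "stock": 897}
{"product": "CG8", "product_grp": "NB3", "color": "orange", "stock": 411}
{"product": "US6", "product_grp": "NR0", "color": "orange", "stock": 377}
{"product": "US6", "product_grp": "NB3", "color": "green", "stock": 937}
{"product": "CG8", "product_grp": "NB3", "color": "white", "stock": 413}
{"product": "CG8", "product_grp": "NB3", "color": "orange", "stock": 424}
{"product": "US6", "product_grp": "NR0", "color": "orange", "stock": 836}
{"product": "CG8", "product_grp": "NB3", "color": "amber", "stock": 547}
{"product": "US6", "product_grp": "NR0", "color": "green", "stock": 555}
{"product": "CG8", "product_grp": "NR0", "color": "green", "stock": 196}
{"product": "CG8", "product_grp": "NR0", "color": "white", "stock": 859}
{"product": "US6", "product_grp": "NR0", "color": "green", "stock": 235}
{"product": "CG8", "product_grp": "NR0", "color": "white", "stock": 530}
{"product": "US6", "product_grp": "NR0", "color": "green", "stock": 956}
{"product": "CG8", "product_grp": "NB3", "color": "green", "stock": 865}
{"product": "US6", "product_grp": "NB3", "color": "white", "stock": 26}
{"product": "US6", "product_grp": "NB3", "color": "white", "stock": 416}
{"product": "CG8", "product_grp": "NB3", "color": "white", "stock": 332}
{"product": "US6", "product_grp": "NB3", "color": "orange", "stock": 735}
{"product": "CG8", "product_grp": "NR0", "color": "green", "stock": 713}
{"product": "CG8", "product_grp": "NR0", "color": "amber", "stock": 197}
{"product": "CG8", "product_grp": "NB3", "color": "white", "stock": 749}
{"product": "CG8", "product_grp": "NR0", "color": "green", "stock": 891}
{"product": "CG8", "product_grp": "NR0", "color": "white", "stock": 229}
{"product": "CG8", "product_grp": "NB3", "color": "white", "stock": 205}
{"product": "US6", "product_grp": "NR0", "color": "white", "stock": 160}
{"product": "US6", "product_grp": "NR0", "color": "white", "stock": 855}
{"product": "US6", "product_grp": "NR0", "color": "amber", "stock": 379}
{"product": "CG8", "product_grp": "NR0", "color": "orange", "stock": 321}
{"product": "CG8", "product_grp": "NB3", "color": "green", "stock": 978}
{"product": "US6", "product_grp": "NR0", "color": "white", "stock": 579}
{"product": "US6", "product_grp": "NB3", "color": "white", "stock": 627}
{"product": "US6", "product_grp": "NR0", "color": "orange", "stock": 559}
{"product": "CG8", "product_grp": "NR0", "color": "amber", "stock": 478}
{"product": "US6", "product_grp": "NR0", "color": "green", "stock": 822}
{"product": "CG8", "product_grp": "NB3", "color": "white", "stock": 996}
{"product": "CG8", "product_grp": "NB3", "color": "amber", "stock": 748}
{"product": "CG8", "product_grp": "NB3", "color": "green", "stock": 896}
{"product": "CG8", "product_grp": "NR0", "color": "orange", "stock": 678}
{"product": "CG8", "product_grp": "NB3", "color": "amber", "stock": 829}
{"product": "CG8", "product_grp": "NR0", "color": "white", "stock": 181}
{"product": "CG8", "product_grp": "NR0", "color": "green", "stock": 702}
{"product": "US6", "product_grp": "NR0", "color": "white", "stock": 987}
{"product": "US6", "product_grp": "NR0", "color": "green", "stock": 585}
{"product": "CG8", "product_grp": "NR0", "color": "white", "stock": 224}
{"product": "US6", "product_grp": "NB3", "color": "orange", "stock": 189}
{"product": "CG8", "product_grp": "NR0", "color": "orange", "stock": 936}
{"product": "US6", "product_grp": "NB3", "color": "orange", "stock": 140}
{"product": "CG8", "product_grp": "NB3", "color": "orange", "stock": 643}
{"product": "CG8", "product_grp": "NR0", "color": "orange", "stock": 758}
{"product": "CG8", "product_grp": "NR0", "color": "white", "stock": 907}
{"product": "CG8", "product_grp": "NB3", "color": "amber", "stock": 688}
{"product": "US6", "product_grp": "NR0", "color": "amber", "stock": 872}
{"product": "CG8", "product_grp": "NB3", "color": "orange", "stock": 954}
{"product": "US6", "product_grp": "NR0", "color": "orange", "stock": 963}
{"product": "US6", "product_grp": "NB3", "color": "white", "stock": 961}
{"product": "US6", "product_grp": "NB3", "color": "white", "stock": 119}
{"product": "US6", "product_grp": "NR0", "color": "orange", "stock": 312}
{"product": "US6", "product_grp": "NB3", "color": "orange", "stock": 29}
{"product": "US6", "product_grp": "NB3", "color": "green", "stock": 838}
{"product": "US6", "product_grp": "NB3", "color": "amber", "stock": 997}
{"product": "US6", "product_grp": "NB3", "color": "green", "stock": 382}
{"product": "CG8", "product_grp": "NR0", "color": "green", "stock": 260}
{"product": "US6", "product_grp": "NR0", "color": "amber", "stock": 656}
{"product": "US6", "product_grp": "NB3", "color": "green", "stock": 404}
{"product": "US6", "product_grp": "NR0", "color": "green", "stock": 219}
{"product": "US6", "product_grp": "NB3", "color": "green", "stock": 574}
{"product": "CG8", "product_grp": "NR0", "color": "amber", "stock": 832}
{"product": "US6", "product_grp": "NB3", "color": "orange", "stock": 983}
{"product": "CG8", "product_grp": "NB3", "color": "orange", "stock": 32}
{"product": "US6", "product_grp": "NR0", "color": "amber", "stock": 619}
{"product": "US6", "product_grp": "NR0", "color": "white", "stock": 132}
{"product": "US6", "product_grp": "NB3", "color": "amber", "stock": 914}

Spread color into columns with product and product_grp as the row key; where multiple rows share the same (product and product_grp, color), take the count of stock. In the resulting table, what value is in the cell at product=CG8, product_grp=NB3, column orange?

Rows with product=CG8, product_grp=NB3 and color=orange: stock values are 787, 411, 424, 643, 954, 32.
6 rows match — count = 6.

6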